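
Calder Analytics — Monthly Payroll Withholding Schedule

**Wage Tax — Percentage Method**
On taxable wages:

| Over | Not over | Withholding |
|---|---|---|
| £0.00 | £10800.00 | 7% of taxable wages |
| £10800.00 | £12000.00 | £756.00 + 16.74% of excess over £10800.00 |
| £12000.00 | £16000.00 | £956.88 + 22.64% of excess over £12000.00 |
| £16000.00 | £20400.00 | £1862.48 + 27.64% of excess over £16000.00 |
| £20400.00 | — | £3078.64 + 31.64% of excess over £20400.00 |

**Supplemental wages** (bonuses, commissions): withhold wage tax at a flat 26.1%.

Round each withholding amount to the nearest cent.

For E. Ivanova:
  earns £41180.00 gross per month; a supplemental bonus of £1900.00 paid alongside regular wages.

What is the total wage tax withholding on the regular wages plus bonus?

£10149.33

Wage Tax: taxable = £41180.00
  £3078.64 + 31.64% × (£41180.00 − £20400.00) = £3078.64 + 31.64% × £20780.00 = £9653.43
Supplemental (26.1% flat on bonus): 26.1% × £1900.00 = £495.90
Total wage tax: £9653.43 + £495.90 = £10149.33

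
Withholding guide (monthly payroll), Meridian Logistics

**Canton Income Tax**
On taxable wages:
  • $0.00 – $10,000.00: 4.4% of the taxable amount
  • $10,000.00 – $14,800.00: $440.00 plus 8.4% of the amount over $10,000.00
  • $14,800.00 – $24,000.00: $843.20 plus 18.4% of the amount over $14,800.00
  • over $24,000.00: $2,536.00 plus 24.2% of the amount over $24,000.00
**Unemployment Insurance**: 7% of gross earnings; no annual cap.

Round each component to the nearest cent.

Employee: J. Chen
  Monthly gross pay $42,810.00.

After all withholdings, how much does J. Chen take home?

Canton Income Tax: taxable = $42,810.00
  $2,536.00 + 24.2% × ($42,810.00 − $24,000.00) = $2,536.00 + 24.2% × $18,810.00 = $7,088.02
Unemployment Insurance: 7% × $42,810.00 = $2,996.70
Total withheld: $7,088.02 + $2,996.70 = $10,084.72
Net pay: $42,810.00 − $10,084.72 = $32,725.28

$32,725.28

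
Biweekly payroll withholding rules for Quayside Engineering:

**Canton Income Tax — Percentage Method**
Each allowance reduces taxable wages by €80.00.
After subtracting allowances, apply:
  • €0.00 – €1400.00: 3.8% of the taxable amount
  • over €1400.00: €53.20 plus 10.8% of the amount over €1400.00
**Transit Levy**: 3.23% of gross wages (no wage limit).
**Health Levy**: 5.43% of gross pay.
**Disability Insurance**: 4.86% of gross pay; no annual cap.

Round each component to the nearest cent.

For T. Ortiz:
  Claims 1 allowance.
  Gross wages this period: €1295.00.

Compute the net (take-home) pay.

€1073.74

Canton Income Tax: taxable = €1295.00 − 1×€80.00 = €1215.00
  3.8% × €1215.00 = €46.17
Transit Levy: 3.23% × €1295.00 = €41.83
Health Levy: 5.43% × €1295.00 = €70.32
Disability Insurance: 4.86% × €1295.00 = €62.94
Total withheld: €46.17 + €41.83 + €70.32 + €62.94 = €221.26
Net pay: €1295.00 − €221.26 = €1073.74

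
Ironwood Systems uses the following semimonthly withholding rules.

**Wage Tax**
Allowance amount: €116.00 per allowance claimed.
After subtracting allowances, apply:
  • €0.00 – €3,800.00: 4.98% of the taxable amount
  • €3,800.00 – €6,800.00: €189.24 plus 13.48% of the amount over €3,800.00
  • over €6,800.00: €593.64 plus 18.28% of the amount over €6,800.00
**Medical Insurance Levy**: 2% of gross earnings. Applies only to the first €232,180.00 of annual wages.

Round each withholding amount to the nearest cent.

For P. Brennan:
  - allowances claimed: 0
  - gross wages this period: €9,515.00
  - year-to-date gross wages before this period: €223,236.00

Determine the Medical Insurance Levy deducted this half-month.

Medical Insurance Levy: cap €232,180.00 − YTD €223,236.00 = €8,944.00 subject; 2% × €8,944.00 = €178.88

€178.88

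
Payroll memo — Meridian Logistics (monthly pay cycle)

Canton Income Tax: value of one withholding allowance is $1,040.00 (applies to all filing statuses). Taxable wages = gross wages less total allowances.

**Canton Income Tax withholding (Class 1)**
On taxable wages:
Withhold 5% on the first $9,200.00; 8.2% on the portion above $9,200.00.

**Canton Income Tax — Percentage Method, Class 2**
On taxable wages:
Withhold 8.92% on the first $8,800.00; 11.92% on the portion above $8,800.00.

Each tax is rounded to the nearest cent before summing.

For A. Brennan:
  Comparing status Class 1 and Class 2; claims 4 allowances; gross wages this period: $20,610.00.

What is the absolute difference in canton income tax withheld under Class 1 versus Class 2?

Canton Income Tax (Class 1): taxable = $20,610.00 − 4×$1,040.00 = $16,450.00
  $460.00 + 8.2% × ($16,450.00 − $9,200.00) = $460.00 + 8.2% × $7,250.00 = $1,054.50
Canton Income Tax (Class 2): taxable = $20,610.00 − 4×$1,040.00 = $16,450.00
  $784.96 + 11.92% × ($16,450.00 − $8,800.00) = $784.96 + 11.92% × $7,650.00 = $1,696.84
Difference: |$1,054.50 − $1,696.84| = $642.34 (higher under Class 2)

$642.34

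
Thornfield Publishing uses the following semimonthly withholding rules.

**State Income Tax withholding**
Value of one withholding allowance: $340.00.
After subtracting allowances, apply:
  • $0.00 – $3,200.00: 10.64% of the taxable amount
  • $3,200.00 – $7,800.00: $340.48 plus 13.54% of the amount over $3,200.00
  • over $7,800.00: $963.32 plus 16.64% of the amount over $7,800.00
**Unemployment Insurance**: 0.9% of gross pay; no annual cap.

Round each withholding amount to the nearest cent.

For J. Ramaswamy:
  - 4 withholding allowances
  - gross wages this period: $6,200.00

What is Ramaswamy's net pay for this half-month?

$5,581.66

State Income Tax: taxable = $6,200.00 − 4×$340.00 = $4,840.00
  $340.48 + 13.54% × ($4,840.00 − $3,200.00) = $340.48 + 13.54% × $1,640.00 = $562.54
Unemployment Insurance: 0.9% × $6,200.00 = $55.80
Total withheld: $562.54 + $55.80 = $618.34
Net pay: $6,200.00 − $618.34 = $5,581.66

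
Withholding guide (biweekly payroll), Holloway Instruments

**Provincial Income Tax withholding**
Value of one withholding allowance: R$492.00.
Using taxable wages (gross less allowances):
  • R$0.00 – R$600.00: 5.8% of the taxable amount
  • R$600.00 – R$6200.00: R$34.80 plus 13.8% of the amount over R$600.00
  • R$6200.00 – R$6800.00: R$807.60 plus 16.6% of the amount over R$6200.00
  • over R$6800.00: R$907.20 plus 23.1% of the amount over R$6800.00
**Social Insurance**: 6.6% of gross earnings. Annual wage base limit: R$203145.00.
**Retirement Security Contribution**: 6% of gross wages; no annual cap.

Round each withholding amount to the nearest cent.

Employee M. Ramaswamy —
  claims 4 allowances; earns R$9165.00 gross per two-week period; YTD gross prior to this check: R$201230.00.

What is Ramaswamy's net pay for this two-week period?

Provincial Income Tax: taxable = R$9165.00 − 4×R$492.00 = R$7197.00
  R$907.20 + 23.1% × (R$7197.00 − R$6800.00) = R$907.20 + 23.1% × R$397.00 = R$998.91
Social Insurance: cap R$203145.00 − YTD R$201230.00 = R$1915.00 subject; 6.6% × R$1915.00 = R$126.39
Retirement Security Contribution: 6% × R$9165.00 = R$549.90
Total withheld: R$998.91 + R$126.39 + R$549.90 = R$1675.20
Net pay: R$9165.00 − R$1675.20 = R$7489.80

R$7489.80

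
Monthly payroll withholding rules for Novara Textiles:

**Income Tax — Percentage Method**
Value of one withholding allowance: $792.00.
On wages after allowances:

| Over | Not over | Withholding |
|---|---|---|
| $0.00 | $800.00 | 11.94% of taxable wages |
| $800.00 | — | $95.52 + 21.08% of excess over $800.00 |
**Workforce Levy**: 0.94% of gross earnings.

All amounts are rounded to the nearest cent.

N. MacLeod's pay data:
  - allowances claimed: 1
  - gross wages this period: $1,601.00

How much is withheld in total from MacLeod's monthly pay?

Income Tax: taxable = $1,601.00 − 1×$792.00 = $809.00
  $95.52 + 21.08% × ($809.00 − $800.00) = $95.52 + 21.08% × $9.00 = $97.42
Workforce Levy: 0.94% × $1,601.00 = $15.05
Total: $97.42 + $15.05 = $112.47

$112.47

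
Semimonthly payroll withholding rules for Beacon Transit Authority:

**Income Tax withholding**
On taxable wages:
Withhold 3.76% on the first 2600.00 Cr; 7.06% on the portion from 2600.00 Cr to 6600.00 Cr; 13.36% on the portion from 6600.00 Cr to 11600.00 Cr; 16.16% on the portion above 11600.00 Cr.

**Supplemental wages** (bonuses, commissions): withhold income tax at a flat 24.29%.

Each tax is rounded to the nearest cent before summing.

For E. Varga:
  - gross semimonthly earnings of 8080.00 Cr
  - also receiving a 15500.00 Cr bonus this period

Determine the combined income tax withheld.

Income Tax: taxable = 8080.00 Cr
  380.16 Cr + 13.36% × (8080.00 Cr − 6600.00 Cr) = 380.16 Cr + 13.36% × 1480.00 Cr = 577.89 Cr
Supplemental (24.29% flat on bonus): 24.29% × 15500.00 Cr = 3764.95 Cr
Total income tax: 577.89 Cr + 3764.95 Cr = 4342.84 Cr

4342.84 Cr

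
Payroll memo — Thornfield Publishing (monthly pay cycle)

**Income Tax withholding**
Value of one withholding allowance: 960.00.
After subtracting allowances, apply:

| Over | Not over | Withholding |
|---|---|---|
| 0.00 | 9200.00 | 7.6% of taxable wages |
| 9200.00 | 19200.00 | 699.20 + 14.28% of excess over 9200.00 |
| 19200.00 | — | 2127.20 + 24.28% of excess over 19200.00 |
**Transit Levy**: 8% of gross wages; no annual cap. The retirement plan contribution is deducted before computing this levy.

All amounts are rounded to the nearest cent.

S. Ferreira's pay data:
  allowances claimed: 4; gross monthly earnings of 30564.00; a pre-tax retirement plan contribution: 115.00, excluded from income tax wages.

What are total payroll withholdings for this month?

Income Tax: taxable = 30564.00 − 115.00 − 4×960.00 = 26609.00
  2127.20 + 24.28% × (26609.00 − 19200.00) = 2127.20 + 24.28% × 7409.00 = 3926.11
Transit Levy: 8% × 30449.00 = 2435.92
Total: 3926.11 + 2435.92 = 6362.03

6362.03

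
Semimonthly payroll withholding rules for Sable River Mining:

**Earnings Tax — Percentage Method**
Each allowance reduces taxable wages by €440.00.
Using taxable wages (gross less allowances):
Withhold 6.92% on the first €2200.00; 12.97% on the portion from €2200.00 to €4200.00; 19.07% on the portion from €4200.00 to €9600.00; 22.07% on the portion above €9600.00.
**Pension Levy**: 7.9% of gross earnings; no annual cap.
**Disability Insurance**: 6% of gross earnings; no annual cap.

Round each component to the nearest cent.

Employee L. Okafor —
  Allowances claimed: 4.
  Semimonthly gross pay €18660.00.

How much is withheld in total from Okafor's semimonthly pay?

Earnings Tax: taxable = €18660.00 − 4×€440.00 = €16900.00
  €1441.42 + 22.07% × (€16900.00 − €9600.00) = €1441.42 + 22.07% × €7300.00 = €3052.53
Pension Levy: 7.9% × €18660.00 = €1474.14
Disability Insurance: 6% × €18660.00 = €1119.60
Total: €3052.53 + €1474.14 + €1119.60 = €5646.27

€5646.27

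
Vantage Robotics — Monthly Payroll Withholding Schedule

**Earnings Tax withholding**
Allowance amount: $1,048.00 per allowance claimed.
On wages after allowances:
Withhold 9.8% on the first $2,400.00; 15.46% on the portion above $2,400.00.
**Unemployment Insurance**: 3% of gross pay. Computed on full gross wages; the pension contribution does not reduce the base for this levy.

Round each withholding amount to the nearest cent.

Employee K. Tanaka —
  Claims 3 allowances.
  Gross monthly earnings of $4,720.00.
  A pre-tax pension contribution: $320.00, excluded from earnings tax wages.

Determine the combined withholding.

Earnings Tax: taxable = $4,720.00 − $320.00 − 3×$1,048.00 = $1,256.00
  9.8% × $1,256.00 = $123.09
Unemployment Insurance: 3% × $4,720.00 = $141.60
Total: $123.09 + $141.60 = $264.69

$264.69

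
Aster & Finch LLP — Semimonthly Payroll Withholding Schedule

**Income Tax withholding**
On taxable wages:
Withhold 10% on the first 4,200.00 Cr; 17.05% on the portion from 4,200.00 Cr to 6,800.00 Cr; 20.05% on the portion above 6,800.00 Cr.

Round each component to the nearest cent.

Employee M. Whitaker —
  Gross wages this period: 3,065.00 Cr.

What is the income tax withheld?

Income Tax: taxable = 3,065.00 Cr
  10% × 3,065.00 Cr = 306.50 Cr

306.50 Cr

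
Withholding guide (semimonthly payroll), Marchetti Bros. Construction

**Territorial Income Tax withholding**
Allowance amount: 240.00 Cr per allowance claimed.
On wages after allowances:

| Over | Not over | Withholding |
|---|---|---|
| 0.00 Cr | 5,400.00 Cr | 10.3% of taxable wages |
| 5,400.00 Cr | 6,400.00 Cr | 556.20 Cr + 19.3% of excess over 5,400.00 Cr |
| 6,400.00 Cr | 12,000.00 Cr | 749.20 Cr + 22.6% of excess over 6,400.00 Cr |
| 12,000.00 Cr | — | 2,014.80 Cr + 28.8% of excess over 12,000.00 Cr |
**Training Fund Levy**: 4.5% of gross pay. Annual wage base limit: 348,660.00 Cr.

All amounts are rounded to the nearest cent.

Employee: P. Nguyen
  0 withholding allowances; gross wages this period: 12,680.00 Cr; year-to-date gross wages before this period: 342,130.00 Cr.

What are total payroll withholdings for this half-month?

2,504.49 Cr

Territorial Income Tax: taxable = 12,680.00 Cr
  2,014.80 Cr + 28.8% × (12,680.00 Cr − 12,000.00 Cr) = 2,014.80 Cr + 28.8% × 680.00 Cr = 2,210.64 Cr
Training Fund Levy: cap 348,660.00 Cr − YTD 342,130.00 Cr = 6,530.00 Cr subject; 4.5% × 6,530.00 Cr = 293.85 Cr
Total: 2,210.64 Cr + 293.85 Cr = 2,504.49 Cr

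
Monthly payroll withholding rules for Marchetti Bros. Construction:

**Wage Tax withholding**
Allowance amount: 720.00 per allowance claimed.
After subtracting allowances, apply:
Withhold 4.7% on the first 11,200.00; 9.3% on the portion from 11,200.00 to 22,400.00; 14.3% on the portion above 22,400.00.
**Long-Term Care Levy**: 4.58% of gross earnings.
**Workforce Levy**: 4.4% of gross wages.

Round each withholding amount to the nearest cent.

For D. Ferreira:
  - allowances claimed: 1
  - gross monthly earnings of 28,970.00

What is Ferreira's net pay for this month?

23,963.94

Wage Tax: taxable = 28,970.00 − 1×720.00 = 28,250.00
  1,568.00 + 14.3% × (28,250.00 − 22,400.00) = 1,568.00 + 14.3% × 5,850.00 = 2,404.55
Long-Term Care Levy: 4.58% × 28,970.00 = 1,326.83
Workforce Levy: 4.4% × 28,970.00 = 1,274.68
Total withheld: 2,404.55 + 1,326.83 + 1,274.68 = 5,006.06
Net pay: 28,970.00 − 5,006.06 = 23,963.94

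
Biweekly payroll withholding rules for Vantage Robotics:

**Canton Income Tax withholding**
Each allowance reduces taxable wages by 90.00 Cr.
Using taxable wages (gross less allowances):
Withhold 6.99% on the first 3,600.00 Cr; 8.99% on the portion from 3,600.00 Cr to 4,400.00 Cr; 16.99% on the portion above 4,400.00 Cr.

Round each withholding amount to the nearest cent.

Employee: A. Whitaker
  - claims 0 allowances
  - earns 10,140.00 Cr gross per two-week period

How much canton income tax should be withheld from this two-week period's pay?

1,298.79 Cr

Canton Income Tax: taxable = 10,140.00 Cr
  323.56 Cr + 16.99% × (10,140.00 Cr − 4,400.00 Cr) = 323.56 Cr + 16.99% × 5,740.00 Cr = 1,298.79 Cr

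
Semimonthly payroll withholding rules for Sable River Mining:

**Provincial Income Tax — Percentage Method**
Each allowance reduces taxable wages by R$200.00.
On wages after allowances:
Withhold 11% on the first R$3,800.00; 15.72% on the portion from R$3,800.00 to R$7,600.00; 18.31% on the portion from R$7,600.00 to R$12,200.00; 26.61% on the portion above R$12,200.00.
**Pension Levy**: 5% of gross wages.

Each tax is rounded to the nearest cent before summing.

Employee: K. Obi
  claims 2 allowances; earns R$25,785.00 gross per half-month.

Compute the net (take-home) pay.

Provincial Income Tax: taxable = R$25,785.00 − 2×R$200.00 = R$25,385.00
  R$1,857.62 + 26.61% × (R$25,385.00 − R$12,200.00) = R$1,857.62 + 26.61% × R$13,185.00 = R$5,366.15
Pension Levy: 5% × R$25,785.00 = R$1,289.25
Total withheld: R$5,366.15 + R$1,289.25 = R$6,655.40
Net pay: R$25,785.00 − R$6,655.40 = R$19,129.60

R$19,129.60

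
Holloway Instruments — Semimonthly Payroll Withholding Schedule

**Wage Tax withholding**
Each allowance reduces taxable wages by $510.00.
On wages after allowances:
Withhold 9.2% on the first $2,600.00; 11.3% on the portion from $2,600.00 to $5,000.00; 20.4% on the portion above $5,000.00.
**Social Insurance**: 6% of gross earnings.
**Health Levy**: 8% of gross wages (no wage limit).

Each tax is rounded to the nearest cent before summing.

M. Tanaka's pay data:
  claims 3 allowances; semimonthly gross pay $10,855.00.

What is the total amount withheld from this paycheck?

Wage Tax: taxable = $10,855.00 − 3×$510.00 = $9,325.00
  $510.40 + 20.4% × ($9,325.00 − $5,000.00) = $510.40 + 20.4% × $4,325.00 = $1,392.70
Social Insurance: 6% × $10,855.00 = $651.30
Health Levy: 8% × $10,855.00 = $868.40
Total: $1,392.70 + $651.30 + $868.40 = $2,912.40

$2,912.40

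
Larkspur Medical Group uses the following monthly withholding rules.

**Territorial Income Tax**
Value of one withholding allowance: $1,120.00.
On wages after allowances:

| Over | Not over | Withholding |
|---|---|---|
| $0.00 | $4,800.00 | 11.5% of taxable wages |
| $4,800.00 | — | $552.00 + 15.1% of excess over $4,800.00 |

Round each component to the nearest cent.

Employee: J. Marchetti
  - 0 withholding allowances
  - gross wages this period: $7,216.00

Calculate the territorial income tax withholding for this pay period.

$916.82

Territorial Income Tax: taxable = $7,216.00
  $552.00 + 15.1% × ($7,216.00 − $4,800.00) = $552.00 + 15.1% × $2,416.00 = $916.82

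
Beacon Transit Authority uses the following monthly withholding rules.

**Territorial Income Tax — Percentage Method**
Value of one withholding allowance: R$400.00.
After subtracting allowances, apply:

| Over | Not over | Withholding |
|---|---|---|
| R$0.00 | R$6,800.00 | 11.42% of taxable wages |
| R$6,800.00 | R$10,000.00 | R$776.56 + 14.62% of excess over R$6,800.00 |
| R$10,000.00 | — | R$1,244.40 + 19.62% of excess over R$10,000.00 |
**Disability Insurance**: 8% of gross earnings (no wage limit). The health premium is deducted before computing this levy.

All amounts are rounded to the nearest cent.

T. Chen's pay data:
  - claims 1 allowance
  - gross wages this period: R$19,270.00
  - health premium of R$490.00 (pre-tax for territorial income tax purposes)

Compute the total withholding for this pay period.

Territorial Income Tax: taxable = R$19,270.00 − R$490.00 − 1×R$400.00 = R$18,380.00
  R$1,244.40 + 19.62% × (R$18,380.00 − R$10,000.00) = R$1,244.40 + 19.62% × R$8,380.00 = R$2,888.56
Disability Insurance: 8% × R$18,780.00 = R$1,502.40
Total: R$2,888.56 + R$1,502.40 = R$4,390.96

R$4,390.96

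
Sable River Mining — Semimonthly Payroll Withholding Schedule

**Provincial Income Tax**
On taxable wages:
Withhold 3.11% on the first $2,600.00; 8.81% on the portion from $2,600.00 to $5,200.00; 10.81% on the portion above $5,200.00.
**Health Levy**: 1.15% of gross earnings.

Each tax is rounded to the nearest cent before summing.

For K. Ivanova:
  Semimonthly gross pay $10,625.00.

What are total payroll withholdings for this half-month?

Provincial Income Tax: taxable = $10,625.00
  $309.92 + 10.81% × ($10,625.00 − $5,200.00) = $309.92 + 10.81% × $5,425.00 = $896.36
Health Levy: 1.15% × $10,625.00 = $122.19
Total: $896.36 + $122.19 = $1,018.55

$1,018.55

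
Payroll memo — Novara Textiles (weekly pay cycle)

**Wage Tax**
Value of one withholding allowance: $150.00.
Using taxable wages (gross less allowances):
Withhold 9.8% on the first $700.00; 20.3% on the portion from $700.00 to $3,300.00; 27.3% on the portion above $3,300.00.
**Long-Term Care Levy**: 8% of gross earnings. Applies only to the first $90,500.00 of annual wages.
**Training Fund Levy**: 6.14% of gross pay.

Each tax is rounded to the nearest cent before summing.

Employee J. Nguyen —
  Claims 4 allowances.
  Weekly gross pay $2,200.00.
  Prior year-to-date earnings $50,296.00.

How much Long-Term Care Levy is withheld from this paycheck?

$176.00

Long-Term Care Levy: 8% × $2,200.00 = $176.00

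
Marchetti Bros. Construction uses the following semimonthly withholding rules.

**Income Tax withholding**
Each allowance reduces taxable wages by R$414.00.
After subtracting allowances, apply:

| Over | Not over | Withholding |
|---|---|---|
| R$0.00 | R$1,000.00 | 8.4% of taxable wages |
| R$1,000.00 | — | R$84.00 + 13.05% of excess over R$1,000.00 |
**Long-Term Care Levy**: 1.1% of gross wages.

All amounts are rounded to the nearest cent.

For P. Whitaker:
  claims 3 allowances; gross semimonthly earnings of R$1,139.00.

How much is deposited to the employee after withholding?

R$1,126.47

Income Tax: taxable = R$1,139.00 − 3×R$414.00 = R$-103.00
  Taxable ≤ 0 → R$0.00
Long-Term Care Levy: 1.1% × R$1,139.00 = R$12.53
Total withheld: R$0.00 + R$12.53 = R$12.53
Net pay: R$1,139.00 − R$12.53 = R$1,126.47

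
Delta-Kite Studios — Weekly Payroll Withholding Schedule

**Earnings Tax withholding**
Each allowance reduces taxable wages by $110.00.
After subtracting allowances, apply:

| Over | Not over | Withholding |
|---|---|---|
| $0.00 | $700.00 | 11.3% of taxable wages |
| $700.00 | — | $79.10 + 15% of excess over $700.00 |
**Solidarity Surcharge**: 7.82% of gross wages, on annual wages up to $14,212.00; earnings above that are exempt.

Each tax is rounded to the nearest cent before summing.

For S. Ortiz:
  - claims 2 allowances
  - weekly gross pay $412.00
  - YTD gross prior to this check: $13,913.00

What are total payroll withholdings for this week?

Earnings Tax: taxable = $412.00 − 2×$110.00 = $192.00
  11.3% × $192.00 = $21.70
Solidarity Surcharge: cap $14,212.00 − YTD $13,913.00 = $299.00 subject; 7.82% × $299.00 = $23.38
Total: $21.70 + $23.38 = $45.08

$45.08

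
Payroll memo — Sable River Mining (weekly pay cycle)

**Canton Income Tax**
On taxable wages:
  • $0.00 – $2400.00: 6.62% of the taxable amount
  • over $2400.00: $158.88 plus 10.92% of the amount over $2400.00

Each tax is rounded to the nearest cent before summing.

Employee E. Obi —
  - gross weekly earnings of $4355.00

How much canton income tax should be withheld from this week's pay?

$372.37

Canton Income Tax: taxable = $4355.00
  $158.88 + 10.92% × ($4355.00 − $2400.00) = $158.88 + 10.92% × $1955.00 = $372.37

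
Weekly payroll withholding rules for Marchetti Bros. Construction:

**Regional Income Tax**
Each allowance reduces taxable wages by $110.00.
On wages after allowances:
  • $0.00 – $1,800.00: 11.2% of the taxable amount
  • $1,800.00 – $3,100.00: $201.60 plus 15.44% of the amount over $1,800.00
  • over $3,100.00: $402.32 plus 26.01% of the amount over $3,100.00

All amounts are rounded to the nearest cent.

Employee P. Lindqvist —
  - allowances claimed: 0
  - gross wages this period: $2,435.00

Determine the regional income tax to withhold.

Regional Income Tax: taxable = $2,435.00
  $201.60 + 15.44% × ($2,435.00 − $1,800.00) = $201.60 + 15.44% × $635.00 = $299.64

$299.64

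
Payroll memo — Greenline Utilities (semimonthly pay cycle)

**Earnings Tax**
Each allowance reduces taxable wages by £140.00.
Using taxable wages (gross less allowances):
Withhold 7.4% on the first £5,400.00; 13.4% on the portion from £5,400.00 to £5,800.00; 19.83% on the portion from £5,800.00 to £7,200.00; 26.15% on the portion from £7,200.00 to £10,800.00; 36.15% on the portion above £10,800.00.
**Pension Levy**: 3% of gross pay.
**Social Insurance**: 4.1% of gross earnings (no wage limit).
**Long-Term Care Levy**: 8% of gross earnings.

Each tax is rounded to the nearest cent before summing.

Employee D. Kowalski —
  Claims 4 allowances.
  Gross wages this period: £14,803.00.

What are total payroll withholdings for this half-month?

£5,152.11

Earnings Tax: taxable = £14,803.00 − 4×£140.00 = £14,243.00
  £1,672.22 + 36.15% × (£14,243.00 − £10,800.00) = £1,672.22 + 36.15% × £3,443.00 = £2,916.86
Pension Levy: 3% × £14,803.00 = £444.09
Social Insurance: 4.1% × £14,803.00 = £606.92
Long-Term Care Levy: 8% × £14,803.00 = £1,184.24
Total: £2,916.86 + £444.09 + £606.92 + £1,184.24 = £5,152.11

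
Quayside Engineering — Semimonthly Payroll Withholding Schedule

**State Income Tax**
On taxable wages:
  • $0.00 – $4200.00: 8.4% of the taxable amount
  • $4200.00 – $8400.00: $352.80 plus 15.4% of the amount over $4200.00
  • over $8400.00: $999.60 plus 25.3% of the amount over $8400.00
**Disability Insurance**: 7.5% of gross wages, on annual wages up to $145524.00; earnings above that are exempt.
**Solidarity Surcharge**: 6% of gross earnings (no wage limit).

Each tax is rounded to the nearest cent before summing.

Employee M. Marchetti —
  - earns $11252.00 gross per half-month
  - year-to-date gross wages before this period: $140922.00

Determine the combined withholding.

State Income Tax: taxable = $11252.00
  $999.60 + 25.3% × ($11252.00 − $8400.00) = $999.60 + 25.3% × $2852.00 = $1721.16
Disability Insurance: cap $145524.00 − YTD $140922.00 = $4602.00 subject; 7.5% × $4602.00 = $345.15
Solidarity Surcharge: 6% × $11252.00 = $675.12
Total: $1721.16 + $345.15 + $675.12 = $2741.43

$2741.43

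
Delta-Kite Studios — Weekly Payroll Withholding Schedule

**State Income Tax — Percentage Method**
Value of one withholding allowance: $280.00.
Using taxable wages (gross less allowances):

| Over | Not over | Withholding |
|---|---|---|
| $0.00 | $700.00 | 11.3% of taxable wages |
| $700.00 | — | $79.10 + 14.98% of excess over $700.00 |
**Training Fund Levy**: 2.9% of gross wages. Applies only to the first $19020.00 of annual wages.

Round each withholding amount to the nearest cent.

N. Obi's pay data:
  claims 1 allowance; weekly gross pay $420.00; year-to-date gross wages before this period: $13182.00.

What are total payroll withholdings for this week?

$28.00

State Income Tax: taxable = $420.00 − 1×$280.00 = $140.00
  11.3% × $140.00 = $15.82
Training Fund Levy: 2.9% × $420.00 = $12.18
Total: $15.82 + $12.18 = $28.00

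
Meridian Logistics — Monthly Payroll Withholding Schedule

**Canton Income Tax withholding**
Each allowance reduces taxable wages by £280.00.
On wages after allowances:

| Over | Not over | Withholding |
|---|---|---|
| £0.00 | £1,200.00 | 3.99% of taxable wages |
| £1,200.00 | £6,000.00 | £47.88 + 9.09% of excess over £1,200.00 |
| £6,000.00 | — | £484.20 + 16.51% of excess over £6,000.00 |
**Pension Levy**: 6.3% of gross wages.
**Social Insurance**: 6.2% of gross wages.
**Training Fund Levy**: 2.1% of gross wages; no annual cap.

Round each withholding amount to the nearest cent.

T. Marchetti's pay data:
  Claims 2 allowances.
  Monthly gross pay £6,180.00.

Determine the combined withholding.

Canton Income Tax: taxable = £6,180.00 − 2×£280.00 = £5,620.00
  £47.88 + 9.09% × (£5,620.00 − £1,200.00) = £47.88 + 9.09% × £4,420.00 = £449.66
Pension Levy: 6.3% × £6,180.00 = £389.34
Social Insurance: 6.2% × £6,180.00 = £383.16
Training Fund Levy: 2.1% × £6,180.00 = £129.78
Total: £449.66 + £389.34 + £383.16 + £129.78 = £1,351.94

£1,351.94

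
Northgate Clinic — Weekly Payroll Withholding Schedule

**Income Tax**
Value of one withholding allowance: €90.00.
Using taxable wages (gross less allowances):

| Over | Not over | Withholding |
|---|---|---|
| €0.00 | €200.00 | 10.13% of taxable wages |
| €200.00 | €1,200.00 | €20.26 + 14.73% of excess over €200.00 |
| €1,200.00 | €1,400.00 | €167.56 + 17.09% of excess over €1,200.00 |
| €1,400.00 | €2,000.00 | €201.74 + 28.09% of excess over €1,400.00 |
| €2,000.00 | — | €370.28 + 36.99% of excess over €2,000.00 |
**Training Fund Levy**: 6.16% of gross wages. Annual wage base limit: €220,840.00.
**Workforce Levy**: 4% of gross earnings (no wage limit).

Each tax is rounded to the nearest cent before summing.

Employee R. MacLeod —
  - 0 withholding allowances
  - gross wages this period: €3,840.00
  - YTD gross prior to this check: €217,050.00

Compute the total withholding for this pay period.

Income Tax: taxable = €3,840.00
  €370.28 + 36.99% × (€3,840.00 − €2,000.00) = €370.28 + 36.99% × €1,840.00 = €1,050.90
Training Fund Levy: cap €220,840.00 − YTD €217,050.00 = €3,790.00 subject; 6.16% × €3,790.00 = €233.46
Workforce Levy: 4% × €3,840.00 = €153.60
Total: €1,050.90 + €233.46 + €153.60 = €1,437.96

€1,437.96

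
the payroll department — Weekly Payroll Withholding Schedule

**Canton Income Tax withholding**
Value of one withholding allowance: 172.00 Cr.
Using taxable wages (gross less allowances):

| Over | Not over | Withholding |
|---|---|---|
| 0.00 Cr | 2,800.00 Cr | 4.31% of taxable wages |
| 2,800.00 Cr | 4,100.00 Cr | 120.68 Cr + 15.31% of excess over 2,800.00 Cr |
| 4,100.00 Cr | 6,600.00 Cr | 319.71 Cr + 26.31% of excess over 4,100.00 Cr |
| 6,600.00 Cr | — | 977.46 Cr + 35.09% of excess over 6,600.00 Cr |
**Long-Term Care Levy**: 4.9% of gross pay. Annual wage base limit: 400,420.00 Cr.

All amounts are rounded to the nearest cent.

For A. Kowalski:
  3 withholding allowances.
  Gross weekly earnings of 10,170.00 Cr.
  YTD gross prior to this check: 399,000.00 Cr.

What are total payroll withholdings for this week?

Canton Income Tax: taxable = 10,170.00 Cr − 3×172.00 Cr = 9,654.00 Cr
  977.46 Cr + 35.09% × (9,654.00 Cr − 6,600.00 Cr) = 977.46 Cr + 35.09% × 3,054.00 Cr = 2,049.11 Cr
Long-Term Care Levy: cap 400,420.00 Cr − YTD 399,000.00 Cr = 1,420.00 Cr subject; 4.9% × 1,420.00 Cr = 69.58 Cr
Total: 2,049.11 Cr + 69.58 Cr = 2,118.69 Cr

2,118.69 Cr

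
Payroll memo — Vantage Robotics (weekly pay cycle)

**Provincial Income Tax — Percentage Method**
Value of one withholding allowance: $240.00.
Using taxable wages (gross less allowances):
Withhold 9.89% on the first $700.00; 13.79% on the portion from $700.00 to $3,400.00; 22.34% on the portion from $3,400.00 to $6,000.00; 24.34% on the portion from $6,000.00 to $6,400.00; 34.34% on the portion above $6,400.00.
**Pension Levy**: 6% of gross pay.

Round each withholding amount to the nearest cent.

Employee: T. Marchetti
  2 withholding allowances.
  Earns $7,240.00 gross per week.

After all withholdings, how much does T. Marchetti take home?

$5,562.22

Provincial Income Tax: taxable = $7,240.00 − 2×$240.00 = $6,760.00
  $1,119.76 + 34.34% × ($6,760.00 − $6,400.00) = $1,119.76 + 34.34% × $360.00 = $1,243.38
Pension Levy: 6% × $7,240.00 = $434.40
Total withheld: $1,243.38 + $434.40 = $1,677.78
Net pay: $7,240.00 − $1,677.78 = $5,562.22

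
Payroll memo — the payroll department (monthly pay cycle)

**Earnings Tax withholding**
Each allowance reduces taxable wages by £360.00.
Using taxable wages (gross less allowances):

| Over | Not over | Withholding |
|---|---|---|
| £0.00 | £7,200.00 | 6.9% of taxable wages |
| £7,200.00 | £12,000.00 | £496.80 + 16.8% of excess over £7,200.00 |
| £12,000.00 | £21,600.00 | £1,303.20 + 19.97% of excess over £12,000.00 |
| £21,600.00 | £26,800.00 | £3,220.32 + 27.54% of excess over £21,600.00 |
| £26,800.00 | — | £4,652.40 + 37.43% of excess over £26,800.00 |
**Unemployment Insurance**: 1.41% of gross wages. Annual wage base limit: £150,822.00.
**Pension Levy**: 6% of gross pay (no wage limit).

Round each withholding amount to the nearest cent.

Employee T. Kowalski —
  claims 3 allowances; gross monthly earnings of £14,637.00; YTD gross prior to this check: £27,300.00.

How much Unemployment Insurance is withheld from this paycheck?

£206.38

Unemployment Insurance: 1.41% × £14,637.00 = £206.38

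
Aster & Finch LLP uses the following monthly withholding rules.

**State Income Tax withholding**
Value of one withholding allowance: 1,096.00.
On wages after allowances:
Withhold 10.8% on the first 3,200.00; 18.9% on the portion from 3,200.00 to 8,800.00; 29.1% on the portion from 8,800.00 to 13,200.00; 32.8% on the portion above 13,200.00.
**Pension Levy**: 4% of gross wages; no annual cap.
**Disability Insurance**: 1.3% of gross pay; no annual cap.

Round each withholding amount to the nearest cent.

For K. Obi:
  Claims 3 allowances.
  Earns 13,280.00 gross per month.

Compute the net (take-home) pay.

State Income Tax: taxable = 13,280.00 − 3×1,096.00 = 9,992.00
  1,404.00 + 29.1% × (9,992.00 − 8,800.00) = 1,404.00 + 29.1% × 1,192.00 = 1,750.87
Pension Levy: 4% × 13,280.00 = 531.20
Disability Insurance: 1.3% × 13,280.00 = 172.64
Total withheld: 1,750.87 + 531.20 + 172.64 = 2,454.71
Net pay: 13,280.00 − 2,454.71 = 10,825.29

10,825.29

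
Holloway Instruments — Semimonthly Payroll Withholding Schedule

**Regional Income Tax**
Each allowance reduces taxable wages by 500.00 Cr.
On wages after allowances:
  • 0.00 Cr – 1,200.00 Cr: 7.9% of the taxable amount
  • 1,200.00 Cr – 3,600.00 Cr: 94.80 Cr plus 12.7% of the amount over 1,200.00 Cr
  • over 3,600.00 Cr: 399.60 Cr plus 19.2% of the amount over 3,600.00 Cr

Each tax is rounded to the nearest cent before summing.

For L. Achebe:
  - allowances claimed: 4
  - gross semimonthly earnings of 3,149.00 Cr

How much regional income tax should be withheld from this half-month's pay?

Regional Income Tax: taxable = 3,149.00 Cr − 4×500.00 Cr = 1,149.00 Cr
  7.9% × 1,149.00 Cr = 90.77 Cr

90.77 Cr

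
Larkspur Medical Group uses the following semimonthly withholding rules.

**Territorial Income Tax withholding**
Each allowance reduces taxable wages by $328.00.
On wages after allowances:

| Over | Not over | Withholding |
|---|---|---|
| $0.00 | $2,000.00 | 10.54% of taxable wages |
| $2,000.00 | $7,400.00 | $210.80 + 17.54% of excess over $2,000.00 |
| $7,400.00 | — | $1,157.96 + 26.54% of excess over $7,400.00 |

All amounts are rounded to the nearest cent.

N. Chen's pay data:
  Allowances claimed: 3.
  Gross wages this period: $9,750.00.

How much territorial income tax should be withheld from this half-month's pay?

Territorial Income Tax: taxable = $9,750.00 − 3×$328.00 = $8,766.00
  $1,157.96 + 26.54% × ($8,766.00 − $7,400.00) = $1,157.96 + 26.54% × $1,366.00 = $1,520.50

$1,520.50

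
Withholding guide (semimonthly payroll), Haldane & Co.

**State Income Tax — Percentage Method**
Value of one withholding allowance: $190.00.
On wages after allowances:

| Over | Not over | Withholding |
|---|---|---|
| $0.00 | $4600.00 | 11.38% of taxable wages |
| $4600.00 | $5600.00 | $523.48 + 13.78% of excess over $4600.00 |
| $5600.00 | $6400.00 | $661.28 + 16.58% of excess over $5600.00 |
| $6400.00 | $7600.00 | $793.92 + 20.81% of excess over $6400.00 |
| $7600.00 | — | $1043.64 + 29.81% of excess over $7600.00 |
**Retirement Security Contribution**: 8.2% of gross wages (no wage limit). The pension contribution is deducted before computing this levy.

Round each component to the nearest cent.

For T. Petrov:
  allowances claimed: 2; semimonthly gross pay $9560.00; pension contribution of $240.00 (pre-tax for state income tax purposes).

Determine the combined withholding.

$2207.33

State Income Tax: taxable = $9560.00 − $240.00 − 2×$190.00 = $8940.00
  $1043.64 + 29.81% × ($8940.00 − $7600.00) = $1043.64 + 29.81% × $1340.00 = $1443.09
Retirement Security Contribution: 8.2% × $9320.00 = $764.24
Total: $1443.09 + $764.24 = $2207.33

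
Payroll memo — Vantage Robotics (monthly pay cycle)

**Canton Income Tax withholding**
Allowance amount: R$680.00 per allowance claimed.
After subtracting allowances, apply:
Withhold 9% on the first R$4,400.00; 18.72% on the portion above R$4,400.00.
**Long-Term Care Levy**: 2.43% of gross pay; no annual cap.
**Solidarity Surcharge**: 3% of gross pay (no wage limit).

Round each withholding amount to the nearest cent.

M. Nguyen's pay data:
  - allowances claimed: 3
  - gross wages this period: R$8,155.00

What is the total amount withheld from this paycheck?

R$1,159.87

Canton Income Tax: taxable = R$8,155.00 − 3×R$680.00 = R$6,115.00
  R$396.00 + 18.72% × (R$6,115.00 − R$4,400.00) = R$396.00 + 18.72% × R$1,715.00 = R$717.05
Long-Term Care Levy: 2.43% × R$8,155.00 = R$198.17
Solidarity Surcharge: 3% × R$8,155.00 = R$244.65
Total: R$717.05 + R$198.17 + R$244.65 = R$1,159.87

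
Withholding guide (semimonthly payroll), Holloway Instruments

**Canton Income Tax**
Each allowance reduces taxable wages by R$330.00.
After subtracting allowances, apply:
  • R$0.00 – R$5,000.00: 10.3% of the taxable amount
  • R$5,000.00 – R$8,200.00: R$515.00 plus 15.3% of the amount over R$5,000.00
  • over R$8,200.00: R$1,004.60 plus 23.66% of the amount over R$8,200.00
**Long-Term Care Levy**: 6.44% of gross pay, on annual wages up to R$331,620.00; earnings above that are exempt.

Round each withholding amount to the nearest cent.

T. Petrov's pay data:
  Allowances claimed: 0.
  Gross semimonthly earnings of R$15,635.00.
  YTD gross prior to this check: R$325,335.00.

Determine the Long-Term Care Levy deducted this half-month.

R$404.75

Long-Term Care Levy: cap R$331,620.00 − YTD R$325,335.00 = R$6,285.00 subject; 6.44% × R$6,285.00 = R$404.75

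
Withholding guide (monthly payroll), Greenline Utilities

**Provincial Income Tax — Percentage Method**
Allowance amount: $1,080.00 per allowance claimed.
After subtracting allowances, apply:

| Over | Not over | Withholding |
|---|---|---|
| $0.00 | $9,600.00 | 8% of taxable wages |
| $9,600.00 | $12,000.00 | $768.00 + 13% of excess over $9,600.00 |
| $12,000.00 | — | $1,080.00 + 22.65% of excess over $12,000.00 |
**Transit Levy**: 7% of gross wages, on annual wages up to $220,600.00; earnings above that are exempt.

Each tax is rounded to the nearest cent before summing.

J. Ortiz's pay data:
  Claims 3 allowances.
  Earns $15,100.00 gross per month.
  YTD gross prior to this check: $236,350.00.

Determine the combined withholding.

Provincial Income Tax: taxable = $15,100.00 − 3×$1,080.00 = $11,860.00
  $768.00 + 13% × ($11,860.00 − $9,600.00) = $768.00 + 13% × $2,260.00 = $1,061.80
Transit Levy: YTD $236,350.00 ≥ cap $220,600.00 → $0.00
Total: $1,061.80 + $0.00 = $1,061.80

$1,061.80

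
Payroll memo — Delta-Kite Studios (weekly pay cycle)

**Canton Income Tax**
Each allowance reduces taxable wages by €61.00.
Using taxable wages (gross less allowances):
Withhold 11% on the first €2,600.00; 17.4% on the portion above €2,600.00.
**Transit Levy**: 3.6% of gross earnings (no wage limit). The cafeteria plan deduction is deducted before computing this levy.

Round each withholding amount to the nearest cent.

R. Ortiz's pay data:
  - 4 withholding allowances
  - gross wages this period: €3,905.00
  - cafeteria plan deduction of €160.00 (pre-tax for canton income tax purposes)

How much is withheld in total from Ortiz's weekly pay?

Canton Income Tax: taxable = €3,905.00 − €160.00 − 4×€61.00 = €3,501.00
  €286.00 + 17.4% × (€3,501.00 − €2,600.00) = €286.00 + 17.4% × €901.00 = €442.77
Transit Levy: 3.6% × €3,745.00 = €134.82
Total: €442.77 + €134.82 = €577.59

€577.59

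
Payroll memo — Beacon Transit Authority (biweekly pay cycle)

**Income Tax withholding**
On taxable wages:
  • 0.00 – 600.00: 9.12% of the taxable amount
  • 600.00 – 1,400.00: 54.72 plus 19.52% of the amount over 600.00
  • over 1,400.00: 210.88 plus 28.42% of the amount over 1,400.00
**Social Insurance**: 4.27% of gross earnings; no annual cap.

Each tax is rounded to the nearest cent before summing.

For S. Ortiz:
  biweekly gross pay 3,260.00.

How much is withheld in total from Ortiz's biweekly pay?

878.69

Income Tax: taxable = 3,260.00
  210.88 + 28.42% × (3,260.00 − 1,400.00) = 210.88 + 28.42% × 1,860.00 = 739.49
Social Insurance: 4.27% × 3,260.00 = 139.20
Total: 739.49 + 139.20 = 878.69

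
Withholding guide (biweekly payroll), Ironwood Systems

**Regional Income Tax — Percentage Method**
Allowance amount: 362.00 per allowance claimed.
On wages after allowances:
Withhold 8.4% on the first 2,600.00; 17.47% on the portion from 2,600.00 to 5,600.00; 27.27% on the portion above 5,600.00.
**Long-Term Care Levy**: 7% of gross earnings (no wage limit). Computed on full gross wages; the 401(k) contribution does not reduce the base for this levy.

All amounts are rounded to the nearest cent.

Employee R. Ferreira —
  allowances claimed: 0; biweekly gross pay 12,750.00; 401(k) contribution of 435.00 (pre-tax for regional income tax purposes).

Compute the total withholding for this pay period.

3,466.18

Regional Income Tax: taxable = 12,750.00 − 435.00 = 12,315.00
  742.50 + 27.27% × (12,315.00 − 5,600.00) = 742.50 + 27.27% × 6,715.00 = 2,573.68
Long-Term Care Levy: 7% × 12,750.00 = 892.50
Total: 2,573.68 + 892.50 = 3,466.18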